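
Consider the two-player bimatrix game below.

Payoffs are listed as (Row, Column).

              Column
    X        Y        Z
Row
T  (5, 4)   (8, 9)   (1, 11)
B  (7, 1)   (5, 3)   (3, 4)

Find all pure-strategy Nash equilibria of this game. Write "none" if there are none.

Pure NE: (B, Z)

(T, X): Row can switch to B (5 → 7). Not NE.
(T, Y): Column can switch to Z (9 → 11). Not NE.
(T, Z): Row can switch to B (1 → 3). Not NE.
(B, X): Column can switch to Y (1 → 3). Not NE.
(B, Y): Row can switch to T (5 → 8). Not NE.
(B, Z): Row gets 3, best alternative 1; Column gets 4, best alternative 3. No profitable deviation — NE.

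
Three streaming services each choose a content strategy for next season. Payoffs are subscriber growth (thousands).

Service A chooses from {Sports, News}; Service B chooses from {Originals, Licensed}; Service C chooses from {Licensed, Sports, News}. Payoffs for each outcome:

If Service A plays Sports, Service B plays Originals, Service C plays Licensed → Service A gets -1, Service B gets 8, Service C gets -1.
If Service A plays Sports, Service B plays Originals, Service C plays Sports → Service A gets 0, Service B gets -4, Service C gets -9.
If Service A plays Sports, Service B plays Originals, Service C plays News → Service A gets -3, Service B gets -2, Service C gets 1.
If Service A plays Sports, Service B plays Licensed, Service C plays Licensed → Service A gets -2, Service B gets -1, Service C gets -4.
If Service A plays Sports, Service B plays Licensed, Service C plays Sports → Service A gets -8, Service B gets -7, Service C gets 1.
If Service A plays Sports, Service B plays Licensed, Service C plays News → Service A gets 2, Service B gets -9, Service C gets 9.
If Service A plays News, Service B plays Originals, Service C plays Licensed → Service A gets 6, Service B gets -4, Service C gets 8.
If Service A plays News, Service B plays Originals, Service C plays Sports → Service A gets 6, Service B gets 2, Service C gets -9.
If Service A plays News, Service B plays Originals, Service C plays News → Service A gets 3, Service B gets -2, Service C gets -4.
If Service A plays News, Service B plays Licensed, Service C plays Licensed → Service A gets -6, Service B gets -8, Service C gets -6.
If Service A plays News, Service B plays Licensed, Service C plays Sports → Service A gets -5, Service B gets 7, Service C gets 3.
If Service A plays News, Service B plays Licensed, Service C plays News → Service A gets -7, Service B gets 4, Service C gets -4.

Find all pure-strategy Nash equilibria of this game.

Pure-strategy Nash equilibria: (News, Originals, Licensed); (News, Licensed, Sports)

Service A against (Originals, Licensed): payoffs -1, 6 → best response News.
Service A against (Originals, Sports): payoffs 0, 6 → best response News.
Service A against (Originals, News): payoffs -3, 3 → best response News.
Service A against (Licensed, Licensed): payoffs -2, -6 → best response Sports.
Service A against (Licensed, Sports): payoffs -8, -5 → best response News.
Service A against (Licensed, News): payoffs 2, -7 → best response Sports.
Service B against (Sports, Licensed): payoffs 8, -1 → best response Originals.
Service B against (Sports, Sports): payoffs -4, -7 → best response Originals.
Service B against (Sports, News): payoffs -2, -9 → best response Originals.
Service B against (News, Licensed): payoffs -4, -8 → best response Originals.
Service B against (News, Sports): payoffs 2, 7 → best response Licensed.
Service B against (News, News): payoffs -2, 4 → best response Licensed.
Service C against (Sports, Originals): payoffs -1, -9, 1 → best response News.
Service C against (Sports, Licensed): payoffs -4, 1, 9 → best response News.
Service C against (News, Originals): payoffs 8, -9, -4 → best response Licensed.
Service C against (News, Licensed): payoffs -6, 3, -4 → best response Sports.
Mutual best responses: (News, Originals, Licensed); (News, Licensed, Sports).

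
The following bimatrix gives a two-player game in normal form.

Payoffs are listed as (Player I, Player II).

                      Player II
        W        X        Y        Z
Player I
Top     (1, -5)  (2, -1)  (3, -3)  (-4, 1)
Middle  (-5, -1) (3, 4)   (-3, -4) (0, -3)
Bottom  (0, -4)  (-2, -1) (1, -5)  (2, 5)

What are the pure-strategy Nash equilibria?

Player I against W: payoffs 1, -5, 0 → best response Top.
Player I against X: payoffs 2, 3, -2 → best response Middle.
Player I against Y: payoffs 3, -3, 1 → best response Top.
Player I against Z: payoffs -4, 0, 2 → best response Bottom.
Player II against Top: payoffs -5, -1, -3, 1 → best response Z.
Player II against Middle: payoffs -1, 4, -4, -3 → best response X.
Player II against Bottom: payoffs -4, -1, -5, 5 → best response Z.
Mutual best responses: (Middle, X); (Bottom, Z).

Pure-strategy Nash equilibria: (Middle, X), (Bottom, Z)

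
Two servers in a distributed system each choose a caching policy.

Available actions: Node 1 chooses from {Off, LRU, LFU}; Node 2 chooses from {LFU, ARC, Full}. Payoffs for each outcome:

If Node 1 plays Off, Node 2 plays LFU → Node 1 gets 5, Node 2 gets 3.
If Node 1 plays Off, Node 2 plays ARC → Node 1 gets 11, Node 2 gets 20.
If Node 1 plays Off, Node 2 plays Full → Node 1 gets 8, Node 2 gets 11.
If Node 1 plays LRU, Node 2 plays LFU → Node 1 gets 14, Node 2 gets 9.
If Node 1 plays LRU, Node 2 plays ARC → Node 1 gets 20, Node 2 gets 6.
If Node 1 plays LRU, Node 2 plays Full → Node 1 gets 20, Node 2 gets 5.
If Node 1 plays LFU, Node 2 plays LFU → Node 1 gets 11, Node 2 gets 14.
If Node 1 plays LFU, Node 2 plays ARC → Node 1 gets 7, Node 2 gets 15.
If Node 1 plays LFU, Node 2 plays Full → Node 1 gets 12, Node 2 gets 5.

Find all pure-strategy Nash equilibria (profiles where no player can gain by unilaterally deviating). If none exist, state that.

Node 1 against LFU: payoffs 5, 14, 11 → best response LRU.
Node 1 against ARC: payoffs 11, 20, 7 → best response LRU.
Node 1 against Full: payoffs 8, 20, 12 → best response LRU.
Node 2 against Off: payoffs 3, 20, 11 → best response ARC.
Node 2 against LRU: payoffs 9, 6, 5 → best response LFU.
Node 2 against LFU: payoffs 14, 15, 5 → best response ARC.
Mutual best responses: (LRU, LFU).

Pure NE: (LRU, LFU)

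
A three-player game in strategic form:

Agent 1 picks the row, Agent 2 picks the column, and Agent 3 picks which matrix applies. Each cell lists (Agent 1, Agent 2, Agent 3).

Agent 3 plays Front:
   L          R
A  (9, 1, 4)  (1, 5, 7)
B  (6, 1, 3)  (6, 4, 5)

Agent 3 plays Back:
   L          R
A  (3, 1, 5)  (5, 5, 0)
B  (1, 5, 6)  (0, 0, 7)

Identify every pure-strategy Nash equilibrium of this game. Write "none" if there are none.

For each strategy profile, look for a profitable unilateral deviation.
(A, L, Front): Agent 2 can switch to R (1 → 5). Not NE.
(A, L, Back): Agent 2 can switch to R (1 → 5). Not NE.
(A, R, Front): Agent 1 can switch to B (1 → 6). Not NE.
(A, R, Back): Agent 3 can switch to Front (0 → 7). Not NE.
(B, L, Front): Agent 1 can switch to A (6 → 9). Not NE.
(B, L, Back): Agent 1 can switch to A (1 → 3). Not NE.
(B, R, Front): Agent 3 can switch to Back (5 → 7). Not NE.
(B, R, Back): Agent 1 can switch to A (0 → 5). Not NE.

There is no pure-strategy Nash equilibrium.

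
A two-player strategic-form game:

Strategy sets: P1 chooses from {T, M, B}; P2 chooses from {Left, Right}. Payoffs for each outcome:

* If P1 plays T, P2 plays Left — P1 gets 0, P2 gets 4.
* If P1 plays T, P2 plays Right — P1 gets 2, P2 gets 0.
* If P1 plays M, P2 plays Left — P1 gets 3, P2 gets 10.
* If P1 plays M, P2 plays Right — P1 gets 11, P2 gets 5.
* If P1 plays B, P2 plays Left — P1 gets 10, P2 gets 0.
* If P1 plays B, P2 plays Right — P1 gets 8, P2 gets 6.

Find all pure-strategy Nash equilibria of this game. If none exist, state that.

There is no pure-strategy Nash equilibrium.

(T, Left): P1 can switch to M (0 → 3). Not NE.
(T, Right): P1 can switch to M (2 → 11). Not NE.
(M, Left): P1 can switch to B (3 → 10). Not NE.
(M, Right): P2 can switch to Left (5 → 10). Not NE.
(B, Left): P2 can switch to Right (0 → 6). Not NE.
(B, Right): P1 can switch to M (8 → 11). Not NE.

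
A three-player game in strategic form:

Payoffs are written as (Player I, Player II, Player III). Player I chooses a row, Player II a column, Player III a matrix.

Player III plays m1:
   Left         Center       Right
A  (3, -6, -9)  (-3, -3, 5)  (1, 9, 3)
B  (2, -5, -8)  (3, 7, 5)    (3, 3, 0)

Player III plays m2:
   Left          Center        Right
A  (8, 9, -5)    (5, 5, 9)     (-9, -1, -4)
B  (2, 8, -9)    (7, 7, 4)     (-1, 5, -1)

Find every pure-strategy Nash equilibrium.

Pure-strategy Nash equilibria: (A, Left, m2); (B, Center, m1)

Player I against (Left, m1): payoffs 3, 2 → best response A.
Player I against (Left, m2): payoffs 8, 2 → best response A.
Player I against (Center, m1): payoffs -3, 3 → best response B.
Player I against (Center, m2): payoffs 5, 7 → best response B.
Player I against (Right, m1): payoffs 1, 3 → best response B.
Player I against (Right, m2): payoffs -9, -1 → best response B.
Player II against (A, m1): payoffs -6, -3, 9 → best response Right.
Player II against (A, m2): payoffs 9, 5, -1 → best response Left.
Player II against (B, m1): payoffs -5, 7, 3 → best response Center.
Player II against (B, m2): payoffs 8, 7, 5 → best response Left.
Player III against (A, Left): payoffs -9, -5 → best response m2.
Player III against (A, Center): payoffs 5, 9 → best response m2.
Player III against (A, Right): payoffs 3, -4 → best response m1.
Player III against (B, Left): payoffs -8, -9 → best response m1.
Player III against (B, Center): payoffs 5, 4 → best response m1.
Player III against (B, Right): payoffs 0, -1 → best response m1.
Mutual best responses: (A, Left, m2); (B, Center, m1).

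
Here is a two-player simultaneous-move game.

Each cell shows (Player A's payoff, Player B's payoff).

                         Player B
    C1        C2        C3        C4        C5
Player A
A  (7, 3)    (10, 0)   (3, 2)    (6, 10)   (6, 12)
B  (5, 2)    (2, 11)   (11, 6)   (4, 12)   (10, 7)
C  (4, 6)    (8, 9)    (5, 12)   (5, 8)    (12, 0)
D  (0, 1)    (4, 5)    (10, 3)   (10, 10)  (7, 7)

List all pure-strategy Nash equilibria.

Pure NE: (D, C4)

Mark each player's best response to every combination of opponents' strategies; a profile where every player is best-responding is a pure Nash equilibrium.
Player A against C1: payoffs 7, 5, 4, 0 → best response A.
Player A against C2: payoffs 10, 2, 8, 4 → best response A.
Player A against C3: payoffs 3, 11, 5, 10 → best response B.
Player A against C4: payoffs 6, 4, 5, 10 → best response D.
Player A against C5: payoffs 6, 10, 12, 7 → best response C.
Player B against A: payoffs 3, 0, 2, 10, 12 → best response C5.
Player B against B: payoffs 2, 11, 6, 12, 7 → best response C4.
Player B against C: payoffs 6, 9, 12, 8, 0 → best response C3.
Player B against D: payoffs 1, 5, 3, 10, 7 → best response C4.
Mutual best responses: (D, C4).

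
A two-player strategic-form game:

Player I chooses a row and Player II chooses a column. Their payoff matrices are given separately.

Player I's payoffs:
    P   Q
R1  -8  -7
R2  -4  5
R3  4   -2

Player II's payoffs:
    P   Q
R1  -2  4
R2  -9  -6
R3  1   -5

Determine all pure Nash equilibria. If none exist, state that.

Player I against P: payoffs -8, -4, 4 → best response R3.
Player I against Q: payoffs -7, 5, -2 → best response R2.
Player II against R1: payoffs -2, 4 → best response Q.
Player II against R2: payoffs -9, -6 → best response Q.
Player II against R3: payoffs 1, -5 → best response P.
Mutual best responses: (R2, Q); (R3, P).

Pure-strategy Nash equilibria: (R2, Q), (R3, P)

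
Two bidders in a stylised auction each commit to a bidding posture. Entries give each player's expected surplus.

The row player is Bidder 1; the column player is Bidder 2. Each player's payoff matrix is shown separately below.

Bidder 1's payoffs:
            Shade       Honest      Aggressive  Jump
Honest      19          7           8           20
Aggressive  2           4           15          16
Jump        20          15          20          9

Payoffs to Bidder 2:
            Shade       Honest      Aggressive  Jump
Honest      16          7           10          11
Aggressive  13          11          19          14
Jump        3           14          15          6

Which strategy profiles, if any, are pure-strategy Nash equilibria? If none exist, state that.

Bidder 1 against Shade: payoffs 19, 2, 20 → best response Jump.
Bidder 1 against Honest: payoffs 7, 4, 15 → best response Jump.
Bidder 1 against Aggressive: payoffs 8, 15, 20 → best response Jump.
Bidder 1 against Jump: payoffs 20, 16, 9 → best response Honest.
Bidder 2 against Honest: payoffs 16, 7, 10, 11 → best response Shade.
Bidder 2 against Aggressive: payoffs 13, 11, 19, 14 → best response Aggressive.
Bidder 2 against Jump: payoffs 3, 14, 15, 6 → best response Aggressive.
Mutual best responses: (Jump, Aggressive).

Pure NE: (Jump, Aggressive)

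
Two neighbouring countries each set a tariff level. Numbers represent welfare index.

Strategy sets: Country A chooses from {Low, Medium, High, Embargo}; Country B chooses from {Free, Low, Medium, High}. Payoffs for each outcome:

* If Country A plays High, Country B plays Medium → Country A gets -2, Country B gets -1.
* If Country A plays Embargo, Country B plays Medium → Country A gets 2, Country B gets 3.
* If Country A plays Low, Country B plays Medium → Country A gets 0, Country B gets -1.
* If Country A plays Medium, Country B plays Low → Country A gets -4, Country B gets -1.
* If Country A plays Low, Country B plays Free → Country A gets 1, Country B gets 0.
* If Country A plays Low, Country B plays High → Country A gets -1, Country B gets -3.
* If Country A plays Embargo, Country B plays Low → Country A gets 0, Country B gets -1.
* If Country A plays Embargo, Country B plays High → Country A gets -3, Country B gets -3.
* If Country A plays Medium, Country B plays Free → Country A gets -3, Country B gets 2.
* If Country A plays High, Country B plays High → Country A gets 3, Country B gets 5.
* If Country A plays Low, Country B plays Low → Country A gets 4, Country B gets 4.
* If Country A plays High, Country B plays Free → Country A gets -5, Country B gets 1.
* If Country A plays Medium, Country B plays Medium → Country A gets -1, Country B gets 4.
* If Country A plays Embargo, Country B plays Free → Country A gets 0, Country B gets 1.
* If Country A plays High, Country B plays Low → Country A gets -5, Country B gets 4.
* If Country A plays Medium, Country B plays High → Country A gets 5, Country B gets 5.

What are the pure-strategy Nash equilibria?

Pure-strategy Nash equilibria: (Low, Low) and (Medium, High) and (Embargo, Medium)

(Low, Free): Country B can switch to Low (0 → 4). Not NE.
(Low, Low): Country A gets 4, best alternative 0; Country B gets 4, best alternative 0. No profitable deviation — NE.
(Low, Medium): Country A can switch to Embargo (0 → 2). Not NE.
(Low, High): Country A can switch to Medium (-1 → 5). Not NE.
(Medium, Free): Country A can switch to Low (-3 → 1). Not NE.
(Medium, Low): Country A can switch to Low (-4 → 4). Not NE.
(Medium, Medium): Country A can switch to Low (-1 → 0). Not NE.
(Medium, High): Country A gets 5, best alternative 3; Country B gets 5, best alternative 4. No profitable deviation — NE.
(Embargo, Medium): Country A gets 2, best alternative 0; Country B gets 3, best alternative 1. No profitable deviation — NE.
(The remaining 7 profiles each have a profitable deviation by the same check.)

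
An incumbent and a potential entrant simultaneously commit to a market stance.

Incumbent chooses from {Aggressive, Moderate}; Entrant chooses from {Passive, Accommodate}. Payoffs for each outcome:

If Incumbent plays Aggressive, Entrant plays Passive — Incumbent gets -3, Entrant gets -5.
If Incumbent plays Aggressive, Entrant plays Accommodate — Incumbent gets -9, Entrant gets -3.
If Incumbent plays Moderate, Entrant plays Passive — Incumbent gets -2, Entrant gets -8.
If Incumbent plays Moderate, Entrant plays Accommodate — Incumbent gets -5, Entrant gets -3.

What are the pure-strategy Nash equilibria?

(Aggressive, Passive): Incumbent can switch to Moderate (-3 → -2). Not NE.
(Aggressive, Accommodate): Incumbent can switch to Moderate (-9 → -5). Not NE.
(Moderate, Passive): Entrant can switch to Accommodate (-8 → -3). Not NE.
(Moderate, Accommodate): Incumbent gets -5, best alternative -9; Entrant gets -3, best alternative -8. No profitable deviation — NE.

The unique pure-strategy Nash equilibrium is (Moderate, Accommodate).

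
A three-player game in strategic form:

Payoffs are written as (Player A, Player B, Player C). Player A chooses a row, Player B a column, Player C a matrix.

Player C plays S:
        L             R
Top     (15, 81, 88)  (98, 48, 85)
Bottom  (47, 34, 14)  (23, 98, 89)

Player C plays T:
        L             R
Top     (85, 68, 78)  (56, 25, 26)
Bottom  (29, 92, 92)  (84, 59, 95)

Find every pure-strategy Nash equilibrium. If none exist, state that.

(Top, L, S): Player A can switch to Bottom (15 → 47). Not NE.
(Top, L, T): Player C can switch to S (78 → 88). Not NE.
(Top, R, S): Player B can switch to L (48 → 81). Not NE.
(Top, R, T): Player A can switch to Bottom (56 → 84). Not NE.
(Bottom, L, S): Player B can switch to R (34 → 98). Not NE.
(Bottom, L, T): Player A can switch to Top (29 → 85). Not NE.
(Bottom, R, S): Player A can switch to Top (23 → 98). Not NE.
(Bottom, R, T): Player B can switch to L (59 → 92). Not NE.

There is no pure-strategy Nash equilibrium.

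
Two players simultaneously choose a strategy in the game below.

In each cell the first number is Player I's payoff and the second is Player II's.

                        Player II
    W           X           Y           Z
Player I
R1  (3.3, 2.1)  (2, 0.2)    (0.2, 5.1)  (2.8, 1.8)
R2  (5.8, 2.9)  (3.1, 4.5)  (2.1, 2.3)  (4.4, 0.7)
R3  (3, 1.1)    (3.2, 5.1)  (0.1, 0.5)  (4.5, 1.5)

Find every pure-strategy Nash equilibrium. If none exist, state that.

Player I against W: payoffs 3.3, 5.8, 3 → best response R2.
Player I against X: payoffs 2, 3.1, 3.2 → best response R3.
Player I against Y: payoffs 0.2, 2.1, 0.1 → best response R2.
Player I against Z: payoffs 2.8, 4.4, 4.5 → best response R3.
Player II against R1: payoffs 2.1, 0.2, 5.1, 1.8 → best response Y.
Player II against R2: payoffs 2.9, 4.5, 2.3, 0.7 → best response X.
Player II against R3: payoffs 1.1, 5.1, 0.5, 1.5 → best response X.
Mutual best responses: (R3, X).

(R3, X)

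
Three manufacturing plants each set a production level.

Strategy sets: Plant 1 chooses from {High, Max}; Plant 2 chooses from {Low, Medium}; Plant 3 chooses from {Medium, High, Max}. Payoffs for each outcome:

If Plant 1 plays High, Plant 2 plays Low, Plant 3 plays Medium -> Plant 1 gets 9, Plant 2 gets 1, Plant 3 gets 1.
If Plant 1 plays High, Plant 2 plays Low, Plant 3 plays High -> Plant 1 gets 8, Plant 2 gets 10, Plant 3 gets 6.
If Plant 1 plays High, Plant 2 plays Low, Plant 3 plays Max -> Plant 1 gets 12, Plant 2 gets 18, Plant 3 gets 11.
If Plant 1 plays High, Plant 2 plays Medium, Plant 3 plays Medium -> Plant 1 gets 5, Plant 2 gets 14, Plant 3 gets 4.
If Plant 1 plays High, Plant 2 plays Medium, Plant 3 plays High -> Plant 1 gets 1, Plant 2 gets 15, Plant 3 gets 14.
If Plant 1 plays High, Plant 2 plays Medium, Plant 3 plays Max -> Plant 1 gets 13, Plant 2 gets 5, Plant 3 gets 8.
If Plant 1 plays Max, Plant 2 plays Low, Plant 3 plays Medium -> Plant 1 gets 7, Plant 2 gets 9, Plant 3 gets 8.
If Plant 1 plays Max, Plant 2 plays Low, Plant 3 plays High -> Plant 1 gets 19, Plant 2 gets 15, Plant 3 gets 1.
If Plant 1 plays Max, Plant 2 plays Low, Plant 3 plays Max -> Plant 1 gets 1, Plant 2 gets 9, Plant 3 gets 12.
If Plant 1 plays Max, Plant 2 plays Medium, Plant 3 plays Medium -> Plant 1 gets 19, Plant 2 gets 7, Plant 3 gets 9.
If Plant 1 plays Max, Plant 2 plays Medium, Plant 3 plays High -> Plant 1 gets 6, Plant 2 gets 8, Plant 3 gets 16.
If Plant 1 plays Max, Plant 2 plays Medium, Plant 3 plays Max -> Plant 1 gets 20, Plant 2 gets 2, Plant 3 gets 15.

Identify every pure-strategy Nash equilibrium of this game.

(High, Low, Medium): Plant 2 can switch to Medium (1 → 14). Not NE.
(High, Low, High): Plant 1 can switch to Max (8 → 19). Not NE.
(High, Low, Max): Plant 1 gets 12, best alternative 1; Plant 2 gets 18, best alternative 5; Plant 3 gets 11, best alternative 6. No profitable deviation — NE.
(High, Medium, Medium): Plant 1 can switch to Max (5 → 19). Not NE.
(High, Medium, High): Plant 1 can switch to Max (1 → 6). Not NE.
(High, Medium, Max): Plant 1 can switch to Max (13 → 20). Not NE.
(Max, Low, Medium): Plant 1 can switch to High (7 → 9). Not NE.
(The remaining 5 profiles each have a profitable deviation by the same check.)

The unique pure-strategy Nash equilibrium is (High, Low, Max).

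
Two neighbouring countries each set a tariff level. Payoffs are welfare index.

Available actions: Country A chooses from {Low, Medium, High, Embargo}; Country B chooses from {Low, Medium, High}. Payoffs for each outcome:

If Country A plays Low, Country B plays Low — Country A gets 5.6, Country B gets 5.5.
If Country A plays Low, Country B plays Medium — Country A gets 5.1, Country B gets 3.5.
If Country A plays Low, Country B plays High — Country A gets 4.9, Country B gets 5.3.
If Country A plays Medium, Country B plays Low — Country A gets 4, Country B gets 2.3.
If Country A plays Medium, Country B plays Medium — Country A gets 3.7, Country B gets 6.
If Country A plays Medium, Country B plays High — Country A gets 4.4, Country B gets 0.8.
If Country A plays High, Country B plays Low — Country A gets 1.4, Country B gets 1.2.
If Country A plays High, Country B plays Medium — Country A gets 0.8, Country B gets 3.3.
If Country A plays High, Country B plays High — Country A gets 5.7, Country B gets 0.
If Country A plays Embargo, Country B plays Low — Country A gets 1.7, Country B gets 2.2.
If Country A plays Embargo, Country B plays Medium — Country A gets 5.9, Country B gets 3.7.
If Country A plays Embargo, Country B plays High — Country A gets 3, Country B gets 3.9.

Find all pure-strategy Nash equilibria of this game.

Pure NE: (Low, Low)

Country A against Low: payoffs 5.6, 4, 1.4, 1.7 → best response Low.
Country A against Medium: payoffs 5.1, 3.7, 0.8, 5.9 → best response Embargo.
Country A against High: payoffs 4.9, 4.4, 5.7, 3 → best response High.
Country B against Low: payoffs 5.5, 3.5, 5.3 → best response Low.
Country B against Medium: payoffs 2.3, 6, 0.8 → best response Medium.
Country B against High: payoffs 1.2, 3.3, 0 → best response Medium.
Country B against Embargo: payoffs 2.2, 3.7, 3.9 → best response High.
Mutual best responses: (Low, Low).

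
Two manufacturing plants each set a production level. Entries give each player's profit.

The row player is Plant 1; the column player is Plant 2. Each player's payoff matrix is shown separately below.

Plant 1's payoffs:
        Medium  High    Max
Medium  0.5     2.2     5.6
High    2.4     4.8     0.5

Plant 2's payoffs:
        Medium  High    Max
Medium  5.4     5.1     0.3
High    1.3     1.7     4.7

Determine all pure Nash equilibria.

There is no pure-strategy Nash equilibrium.

For each strategy profile, look for a profitable unilateral deviation.
(Medium, Medium): Plant 1 can switch to High (0.5 → 2.4). Not NE.
(Medium, High): Plant 1 can switch to High (2.2 → 4.8). Not NE.
(Medium, Max): Plant 2 can switch to Medium (0.3 → 5.4). Not NE.
(High, Medium): Plant 2 can switch to High (1.3 → 1.7). Not NE.
(High, High): Plant 2 can switch to Max (1.7 → 4.7). Not NE.
(High, Max): Plant 1 can switch to Medium (0.5 → 5.6). Not NE.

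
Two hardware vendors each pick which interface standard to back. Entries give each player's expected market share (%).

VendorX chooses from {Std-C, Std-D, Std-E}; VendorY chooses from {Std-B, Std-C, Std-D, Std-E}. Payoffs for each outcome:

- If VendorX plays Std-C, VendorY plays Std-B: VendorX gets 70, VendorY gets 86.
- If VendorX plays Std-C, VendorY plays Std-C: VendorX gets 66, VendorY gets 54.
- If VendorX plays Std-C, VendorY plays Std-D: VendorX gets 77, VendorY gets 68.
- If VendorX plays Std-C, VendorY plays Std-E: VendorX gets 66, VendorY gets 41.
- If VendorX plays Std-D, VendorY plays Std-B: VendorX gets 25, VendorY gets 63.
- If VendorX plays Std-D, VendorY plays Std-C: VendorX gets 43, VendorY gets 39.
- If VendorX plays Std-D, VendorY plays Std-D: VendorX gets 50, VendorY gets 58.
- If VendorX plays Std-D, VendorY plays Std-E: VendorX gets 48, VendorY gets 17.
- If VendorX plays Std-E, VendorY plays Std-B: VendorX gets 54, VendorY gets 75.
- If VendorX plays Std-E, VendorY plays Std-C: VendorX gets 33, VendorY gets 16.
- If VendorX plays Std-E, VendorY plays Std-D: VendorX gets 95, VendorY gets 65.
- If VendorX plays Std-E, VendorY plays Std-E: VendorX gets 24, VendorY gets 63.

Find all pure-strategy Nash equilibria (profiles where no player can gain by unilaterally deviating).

VendorX against Std-B: payoffs 70, 25, 54 → best response Std-C.
VendorX against Std-C: payoffs 66, 43, 33 → best response Std-C.
VendorX against Std-D: payoffs 77, 50, 95 → best response Std-E.
VendorX against Std-E: payoffs 66, 48, 24 → best response Std-C.
VendorY against Std-C: payoffs 86, 54, 68, 41 → best response Std-B.
VendorY against Std-D: payoffs 63, 39, 58, 17 → best response Std-B.
VendorY against Std-E: payoffs 75, 16, 65, 63 → best response Std-B.
Mutual best responses: (Std-C, Std-B).

Pure NE: (Std-C, Std-B)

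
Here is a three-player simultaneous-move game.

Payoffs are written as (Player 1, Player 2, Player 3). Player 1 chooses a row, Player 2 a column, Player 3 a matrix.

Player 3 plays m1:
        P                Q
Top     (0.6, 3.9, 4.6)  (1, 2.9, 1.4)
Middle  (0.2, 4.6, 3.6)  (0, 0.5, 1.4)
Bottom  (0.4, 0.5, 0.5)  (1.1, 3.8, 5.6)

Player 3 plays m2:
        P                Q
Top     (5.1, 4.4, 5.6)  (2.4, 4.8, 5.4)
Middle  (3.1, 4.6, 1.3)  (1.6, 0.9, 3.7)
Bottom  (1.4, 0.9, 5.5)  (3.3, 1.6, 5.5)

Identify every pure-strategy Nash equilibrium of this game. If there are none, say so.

(Bottom, Q, m1)

Player 1 against (P, m1): payoffs 0.6, 0.2, 0.4 → best response Top.
Player 1 against (P, m2): payoffs 5.1, 3.1, 1.4 → best response Top.
Player 1 against (Q, m1): payoffs 1, 0, 1.1 → best response Bottom.
Player 1 against (Q, m2): payoffs 2.4, 1.6, 3.3 → best response Bottom.
Player 2 against (Top, m1): payoffs 3.9, 2.9 → best response P.
Player 2 against (Top, m2): payoffs 4.4, 4.8 → best response Q.
Player 2 against (Middle, m1): payoffs 4.6, 0.5 → best response P.
Player 2 against (Middle, m2): payoffs 4.6, 0.9 → best response P.
Player 2 against (Bottom, m1): payoffs 0.5, 3.8 → best response Q.
Player 2 against (Bottom, m2): payoffs 0.9, 1.6 → best response Q.
Player 3 against (Top, P): payoffs 4.6, 5.6 → best response m2.
Player 3 against (Top, Q): payoffs 1.4, 5.4 → best response m2.
Player 3 against (Middle, P): payoffs 3.6, 1.3 → best response m1.
Player 3 against (Middle, Q): payoffs 1.4, 3.7 → best response m2.
Player 3 against (Bottom, P): payoffs 0.5, 5.5 → best response m2.
Player 3 against (Bottom, Q): payoffs 5.6, 5.5 → best response m1.
Mutual best responses: (Bottom, Q, m1).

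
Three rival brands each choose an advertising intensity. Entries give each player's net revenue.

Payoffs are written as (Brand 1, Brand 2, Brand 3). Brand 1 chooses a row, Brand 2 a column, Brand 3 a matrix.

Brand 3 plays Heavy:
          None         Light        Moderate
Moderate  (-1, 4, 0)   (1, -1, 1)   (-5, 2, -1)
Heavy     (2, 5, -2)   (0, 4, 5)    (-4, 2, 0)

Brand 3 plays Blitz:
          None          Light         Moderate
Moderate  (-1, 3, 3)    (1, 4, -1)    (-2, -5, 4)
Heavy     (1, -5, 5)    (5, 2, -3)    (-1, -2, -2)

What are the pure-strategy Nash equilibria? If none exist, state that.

For each player, find the best response to each opponent profile; mutual best responses are the pure NE.
Brand 1 against (None, Heavy): payoffs -1, 2 → best response Heavy.
Brand 1 against (None, Blitz): payoffs -1, 1 → best response Heavy.
Brand 1 against (Light, Heavy): payoffs 1, 0 → best response Moderate.
Brand 1 against (Light, Blitz): payoffs 1, 5 → best response Heavy.
Brand 1 against (Moderate, Heavy): payoffs -5, -4 → best response Heavy.
Brand 1 against (Moderate, Blitz): payoffs -2, -1 → best response Heavy.
Brand 2 against (Moderate, Heavy): payoffs 4, -1, 2 → best response None.
Brand 2 against (Moderate, Blitz): payoffs 3, 4, -5 → best response Light.
Brand 2 against (Heavy, Heavy): payoffs 5, 4, 2 → best response None.
Brand 2 against (Heavy, Blitz): payoffs -5, 2, -2 → best response Light.
Brand 3 against (Moderate, None): payoffs 0, 3 → best response Blitz.
Brand 3 against (Moderate, Light): payoffs 1, -1 → best response Heavy.
Brand 3 against (Moderate, Moderate): payoffs -1, 4 → best response Blitz.
Brand 3 against (Heavy, None): payoffs -2, 5 → best response Blitz.
Brand 3 against (Heavy, Light): payoffs 5, -3 → best response Heavy.
Brand 3 against (Heavy, Moderate): payoffs 0, -2 → best response Heavy.
No profile is a mutual best response for all players.

This game has no pure Nash equilibrium.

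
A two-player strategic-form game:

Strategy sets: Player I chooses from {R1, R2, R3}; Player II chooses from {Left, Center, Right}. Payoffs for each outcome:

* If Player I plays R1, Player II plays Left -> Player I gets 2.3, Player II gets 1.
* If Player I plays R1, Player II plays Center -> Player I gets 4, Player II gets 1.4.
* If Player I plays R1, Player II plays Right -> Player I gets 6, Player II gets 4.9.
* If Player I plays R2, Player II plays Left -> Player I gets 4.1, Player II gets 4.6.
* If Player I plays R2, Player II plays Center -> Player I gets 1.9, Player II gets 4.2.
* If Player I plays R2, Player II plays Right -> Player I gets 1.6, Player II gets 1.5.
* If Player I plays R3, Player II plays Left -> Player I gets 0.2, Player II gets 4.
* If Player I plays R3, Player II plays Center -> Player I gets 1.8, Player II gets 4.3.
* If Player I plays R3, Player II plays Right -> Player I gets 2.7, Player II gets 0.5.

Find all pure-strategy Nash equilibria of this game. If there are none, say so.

Pure-strategy Nash equilibria: (R1, Right), (R2, Left)

(R1, Left): Player I can switch to R2 (2.3 → 4.1). Not NE.
(R1, Center): Player II can switch to Right (1.4 → 4.9). Not NE.
(R1, Right): Player I gets 6, best alternative 2.7; Player II gets 4.9, best alternative 1.4. No profitable deviation — NE.
(R2, Left): Player I gets 4.1, best alternative 2.3; Player II gets 4.6, best alternative 4.2. No profitable deviation — NE.
(R2, Center): Player I can switch to R1 (1.9 → 4). Not NE.
(R2, Right): Player I can switch to R1 (1.6 → 6). Not NE.
(R3, Left): Player I can switch to R1 (0.2 → 2.3). Not NE.
(R3, Center): Player I can switch to R1 (1.8 → 4). Not NE.
(R3, Right): Player I can switch to R1 (2.7 → 6). Not NE.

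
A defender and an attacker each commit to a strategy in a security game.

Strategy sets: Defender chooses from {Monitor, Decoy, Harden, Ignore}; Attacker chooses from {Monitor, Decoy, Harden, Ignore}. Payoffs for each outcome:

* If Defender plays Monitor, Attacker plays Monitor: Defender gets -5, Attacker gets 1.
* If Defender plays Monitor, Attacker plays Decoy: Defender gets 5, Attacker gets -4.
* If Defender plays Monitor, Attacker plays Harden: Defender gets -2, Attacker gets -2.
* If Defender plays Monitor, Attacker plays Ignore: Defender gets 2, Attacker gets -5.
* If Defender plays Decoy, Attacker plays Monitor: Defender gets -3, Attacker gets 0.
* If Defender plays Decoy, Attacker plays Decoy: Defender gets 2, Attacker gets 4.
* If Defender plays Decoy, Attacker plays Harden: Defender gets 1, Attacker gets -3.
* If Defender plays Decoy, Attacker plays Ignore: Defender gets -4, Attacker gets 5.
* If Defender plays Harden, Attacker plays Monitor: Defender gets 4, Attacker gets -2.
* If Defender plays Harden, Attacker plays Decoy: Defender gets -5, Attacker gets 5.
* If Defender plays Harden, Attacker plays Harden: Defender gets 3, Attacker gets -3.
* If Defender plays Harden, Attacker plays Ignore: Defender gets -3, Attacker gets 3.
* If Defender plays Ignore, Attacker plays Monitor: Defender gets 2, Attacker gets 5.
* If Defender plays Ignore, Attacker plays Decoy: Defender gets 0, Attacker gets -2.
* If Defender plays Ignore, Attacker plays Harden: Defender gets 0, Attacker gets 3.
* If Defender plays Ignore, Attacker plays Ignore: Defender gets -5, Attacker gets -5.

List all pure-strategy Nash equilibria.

For each player, find the best response to each opponent profile; mutual best responses are the pure NE.
Defender against Monitor: payoffs -5, -3, 4, 2 → best response Harden.
Defender against Decoy: payoffs 5, 2, -5, 0 → best response Monitor.
Defender against Harden: payoffs -2, 1, 3, 0 → best response Harden.
Defender against Ignore: payoffs 2, -4, -3, -5 → best response Monitor.
Attacker against Monitor: payoffs 1, -4, -2, -5 → best response Monitor.
Attacker against Decoy: payoffs 0, 4, -3, 5 → best response Ignore.
Attacker against Harden: payoffs -2, 5, -3, 3 → best response Decoy.
Attacker against Ignore: payoffs 5, -2, 3, -5 → best response Monitor.
No profile is a mutual best response for all players.

No pure-strategy Nash equilibrium.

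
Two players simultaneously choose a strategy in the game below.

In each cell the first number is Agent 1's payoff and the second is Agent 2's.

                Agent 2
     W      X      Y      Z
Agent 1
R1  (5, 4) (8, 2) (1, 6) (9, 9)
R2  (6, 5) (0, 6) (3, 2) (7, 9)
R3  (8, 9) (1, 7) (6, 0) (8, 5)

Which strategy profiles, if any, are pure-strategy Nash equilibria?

Pure-strategy Nash equilibria: (R1, Z) and (R3, W)

(R1, W): Agent 1 can switch to R2 (5 → 6). Not NE.
(R1, X): Agent 2 can switch to W (2 → 4). Not NE.
(R1, Y): Agent 1 can switch to R2 (1 → 3). Not NE.
(R1, Z): Agent 1 gets 9, best alternative 8; Agent 2 gets 9, best alternative 6. No profitable deviation — NE.
(R2, W): Agent 1 can switch to R3 (6 → 8). Not NE.
(R2, X): Agent 1 can switch to R1 (0 → 8). Not NE.
(R2, Y): Agent 1 can switch to R3 (3 → 6). Not NE.
(R2, Z): Agent 1 can switch to R1 (7 → 9). Not NE.
(R3, W): Agent 1 gets 8, best alternative 6; Agent 2 gets 9, best alternative 7. No profitable deviation — NE.
(R3, X): Agent 1 can switch to R1 (1 → 8). Not NE.
(The remaining 2 profiles each have a profitable deviation by the same check.)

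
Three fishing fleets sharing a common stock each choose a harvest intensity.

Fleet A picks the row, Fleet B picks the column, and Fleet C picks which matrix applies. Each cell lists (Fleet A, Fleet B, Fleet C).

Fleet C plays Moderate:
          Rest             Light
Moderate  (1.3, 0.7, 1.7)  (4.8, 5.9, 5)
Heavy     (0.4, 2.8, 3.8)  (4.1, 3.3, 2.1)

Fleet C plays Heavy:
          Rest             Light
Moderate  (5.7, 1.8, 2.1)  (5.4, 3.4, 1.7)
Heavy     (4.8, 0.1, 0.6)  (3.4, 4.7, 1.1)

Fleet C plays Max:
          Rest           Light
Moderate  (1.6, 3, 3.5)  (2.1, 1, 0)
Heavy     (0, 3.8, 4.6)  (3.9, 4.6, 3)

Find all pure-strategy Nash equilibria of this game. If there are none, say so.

(Moderate, Rest, Moderate): Fleet B can switch to Light (0.7 → 5.9). Not NE.
(Moderate, Rest, Heavy): Fleet B can switch to Light (1.8 → 3.4). Not NE.
(Moderate, Rest, Max): Fleet A gets 1.6, best alternative 0; Fleet B gets 3, best alternative 1; Fleet C gets 3.5, best alternative 2.1. No profitable deviation — NE.
(Moderate, Light, Moderate): Fleet A gets 4.8, best alternative 4.1; Fleet B gets 5.9, best alternative 0.7; Fleet C gets 5, best alternative 1.7. No profitable deviation — NE.
(Moderate, Light, Heavy): Fleet C can switch to Moderate (1.7 → 5). Not NE.
(Moderate, Light, Max): Fleet A can switch to Heavy (2.1 → 3.9). Not NE.
(Heavy, Rest, Moderate): Fleet A can switch to Moderate (0.4 → 1.3). Not NE.
(Heavy, Rest, Heavy): Fleet A can switch to Moderate (4.8 → 5.7). Not NE.
(Heavy, Rest, Max): Fleet A can switch to Moderate (0 → 1.6). Not NE.
(Heavy, Light, Moderate): Fleet A can switch to Moderate (4.1 → 4.8). Not NE.
(Heavy, Light, Heavy): Fleet A can switch to Moderate (3.4 → 5.4). Not NE.
(Heavy, Light, Max): Fleet A gets 3.9, best alternative 2.1; Fleet B gets 4.6, best alternative 3.8; Fleet C gets 3, best alternative 2.1. No profitable deviation — NE.

The pure Nash equilibria are (Moderate, Rest, Max), (Moderate, Light, Moderate), (Heavy, Light, Max).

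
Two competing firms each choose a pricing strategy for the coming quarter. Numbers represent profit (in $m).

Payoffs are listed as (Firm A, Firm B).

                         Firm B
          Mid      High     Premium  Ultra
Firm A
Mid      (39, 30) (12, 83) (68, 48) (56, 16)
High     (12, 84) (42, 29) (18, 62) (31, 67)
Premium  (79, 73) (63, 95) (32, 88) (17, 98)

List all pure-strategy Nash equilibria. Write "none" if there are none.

There is no pure-strategy Nash equilibrium.

(Mid, Mid): Firm A can switch to Premium (39 → 79). Not NE.
(Mid, High): Firm A can switch to High (12 → 42). Not NE.
(Mid, Premium): Firm B can switch to High (48 → 83). Not NE.
(Mid, Ultra): Firm B can switch to Mid (16 → 30). Not NE.
(High, Mid): Firm A can switch to Mid (12 → 39). Not NE.
(High, High): Firm A can switch to Premium (42 → 63). Not NE.
(High, Premium): Firm A can switch to Mid (18 → 68). Not NE.
(High, Ultra): Firm A can switch to Mid (31 → 56). Not NE.
(The remaining 4 profiles each have a profitable deviation by the same check.)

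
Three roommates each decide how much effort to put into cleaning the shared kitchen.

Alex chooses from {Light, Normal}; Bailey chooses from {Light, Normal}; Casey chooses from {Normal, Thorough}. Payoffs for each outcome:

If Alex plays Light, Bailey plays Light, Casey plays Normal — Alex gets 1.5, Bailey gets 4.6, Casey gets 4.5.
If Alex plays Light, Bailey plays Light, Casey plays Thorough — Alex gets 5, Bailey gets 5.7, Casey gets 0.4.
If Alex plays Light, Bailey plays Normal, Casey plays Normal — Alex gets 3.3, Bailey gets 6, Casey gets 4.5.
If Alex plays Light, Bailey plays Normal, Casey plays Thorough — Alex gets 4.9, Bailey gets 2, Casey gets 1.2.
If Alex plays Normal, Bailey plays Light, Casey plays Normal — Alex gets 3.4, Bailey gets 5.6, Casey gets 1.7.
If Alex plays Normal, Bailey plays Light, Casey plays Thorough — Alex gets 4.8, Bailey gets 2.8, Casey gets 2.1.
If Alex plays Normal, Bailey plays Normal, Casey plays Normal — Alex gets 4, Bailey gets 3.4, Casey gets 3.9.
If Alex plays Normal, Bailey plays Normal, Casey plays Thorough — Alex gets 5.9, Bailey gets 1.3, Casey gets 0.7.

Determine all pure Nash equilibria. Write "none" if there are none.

No pure-strategy Nash equilibrium.

Alex against (Light, Normal): payoffs 1.5, 3.4 → best response Normal.
Alex against (Light, Thorough): payoffs 5, 4.8 → best response Light.
Alex against (Normal, Normal): payoffs 3.3, 4 → best response Normal.
Alex against (Normal, Thorough): payoffs 4.9, 5.9 → best response Normal.
Bailey against (Light, Normal): payoffs 4.6, 6 → best response Normal.
Bailey against (Light, Thorough): payoffs 5.7, 2 → best response Light.
Bailey against (Normal, Normal): payoffs 5.6, 3.4 → best response Light.
Bailey against (Normal, Thorough): payoffs 2.8, 1.3 → best response Light.
Casey against (Light, Light): payoffs 4.5, 0.4 → best response Normal.
Casey against (Light, Normal): payoffs 4.5, 1.2 → best response Normal.
Casey against (Normal, Light): payoffs 1.7, 2.1 → best response Thorough.
Casey against (Normal, Normal): payoffs 3.9, 0.7 → best response Normal.
No profile is a mutual best response for all players.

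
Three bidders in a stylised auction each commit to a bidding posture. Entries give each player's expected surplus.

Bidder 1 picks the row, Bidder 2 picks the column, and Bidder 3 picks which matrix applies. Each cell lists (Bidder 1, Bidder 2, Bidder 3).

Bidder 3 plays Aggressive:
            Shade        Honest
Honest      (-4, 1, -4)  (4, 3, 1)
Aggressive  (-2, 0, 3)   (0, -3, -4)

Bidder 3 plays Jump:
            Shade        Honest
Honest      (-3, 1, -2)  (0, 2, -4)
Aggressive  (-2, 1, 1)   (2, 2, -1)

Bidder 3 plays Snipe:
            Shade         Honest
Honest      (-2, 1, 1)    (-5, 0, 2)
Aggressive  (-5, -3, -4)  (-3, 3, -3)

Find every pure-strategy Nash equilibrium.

(Honest, Shade, Snipe) and (Aggressive, Shade, Aggressive) and (Aggressive, Honest, Jump)

(Honest, Shade, Aggressive): Bidder 1 can switch to Aggressive (-4 → -2). Not NE.
(Honest, Shade, Jump): Bidder 1 can switch to Aggressive (-3 → -2). Not NE.
(Honest, Shade, Snipe): Bidder 1 gets -2, best alternative -5; Bidder 2 gets 1, best alternative 0; Bidder 3 gets 1, best alternative -2. No profitable deviation — NE.
(Honest, Honest, Aggressive): Bidder 3 can switch to Snipe (1 → 2). Not NE.
(Honest, Honest, Jump): Bidder 1 can switch to Aggressive (0 → 2). Not NE.
(Honest, Honest, Snipe): Bidder 1 can switch to Aggressive (-5 → -3). Not NE.
(Aggressive, Shade, Aggressive): Bidder 1 gets -2, best alternative -4; Bidder 2 gets 0, best alternative -3; Bidder 3 gets 3, best alternative 1. No profitable deviation — NE.
(Aggressive, Shade, Jump): Bidder 2 can switch to Honest (1 → 2). Not NE.
(Aggressive, Shade, Snipe): Bidder 1 can switch to Honest (-5 → -2). Not NE.
(Aggressive, Honest, Aggressive): Bidder 1 can switch to Honest (0 → 4). Not NE.
(Aggressive, Honest, Jump): Bidder 1 gets 2, best alternative 0; Bidder 2 gets 2, best alternative 1; Bidder 3 gets -1, best alternative -3. No profitable deviation — NE.
(Aggressive, Honest, Snipe): Bidder 3 can switch to Jump (-3 → -1). Not NE.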